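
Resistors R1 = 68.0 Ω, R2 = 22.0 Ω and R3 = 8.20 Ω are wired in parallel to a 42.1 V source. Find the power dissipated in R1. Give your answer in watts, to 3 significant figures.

The supply voltage appears across each parallel branch — just use P = V²/R1.
P_R1 = V² / R1 = (42.1)² / 68.0 Ω = 26.06 W

26.1 W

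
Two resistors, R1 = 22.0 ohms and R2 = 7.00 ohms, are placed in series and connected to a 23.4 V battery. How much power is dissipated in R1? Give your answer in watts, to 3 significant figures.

In a series string the same current flows through every resistor — find that current, then P = I²R for the one we want.
R_total = 22.0 + 7.00 = 29.00 Ω
I = V / R_total = 23.4 / 29.00 = 0.8069 A
P_R1 = I² × R1 = (0.8069)² × 22.0 = 14.32 W

14.3 W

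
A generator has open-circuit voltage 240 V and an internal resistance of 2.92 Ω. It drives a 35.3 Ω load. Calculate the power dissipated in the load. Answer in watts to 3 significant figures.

Find the circuit current first, then P = I²R for the load (series elements share I).
I = ε / (r + R) = 240 / (2.92 + 35.3) = 6.279 A
P_load = I² R = (6.279)² × 35.3 = 1392 W

1390 W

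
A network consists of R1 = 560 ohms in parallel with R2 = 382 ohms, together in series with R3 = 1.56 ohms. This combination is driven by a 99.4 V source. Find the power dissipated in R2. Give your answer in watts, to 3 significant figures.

25.5 W

Collapse the R1‖R2 pair into one equivalent R_p; then R_p and R3 form a series string.
R_p = (560×382)/(560+382) = 227.1 Ω
R_total = R_p + 1.56 = 227.1 + 1.56 = 228.7 Ω
I = V / R_total = 99.4 / 228.7 = 0.4347 A
Voltage across the parallel pair: V_p = I × R_p = 0.4347 × 227.1 = 98.72 V
R2 sits across V_p; its power is V_p²/R.
P_R2 = (98.72)² / 382 = 25.51 W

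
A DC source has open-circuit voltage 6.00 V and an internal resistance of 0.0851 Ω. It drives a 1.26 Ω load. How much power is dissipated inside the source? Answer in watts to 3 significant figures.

1.69 W

r is in series with the load, so it carries the full circuit current — the loss in it is I²r.
I = ε / (r + R) = 6.00 / (0.0851 + 1.26) = 4.461 A
P_int = I² r = (4.461)² × 0.0851 = 1.693 W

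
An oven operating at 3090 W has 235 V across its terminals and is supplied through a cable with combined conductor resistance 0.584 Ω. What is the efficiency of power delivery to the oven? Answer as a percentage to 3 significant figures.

96.8 %

I = P / V = 3090 / 235 = 13.15 A through the cable.
P_line = I² R_line = (13.15)² × 0.584 = 101.0 W
P_source = P_load + P_line = 3090 + 101.0 = 3191 W
η = P_load / P_source = 3090 / 3191 = 0.9684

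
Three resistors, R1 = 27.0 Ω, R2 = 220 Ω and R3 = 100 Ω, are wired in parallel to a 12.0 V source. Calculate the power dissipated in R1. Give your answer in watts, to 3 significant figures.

5.33 W

Parallel branches share the same voltage; P = V²/R gives the branch power in one step.
P_R1 = V² / R1 = (12.0)² / 27.0 Ω = 5.333 W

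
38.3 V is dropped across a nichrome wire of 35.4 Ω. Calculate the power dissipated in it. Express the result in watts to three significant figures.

With V across and R both known, P = V²/R gives the dissipation directly.
P = (38.3 V)² / 35.4 Ω = 41.44 W

41.4 W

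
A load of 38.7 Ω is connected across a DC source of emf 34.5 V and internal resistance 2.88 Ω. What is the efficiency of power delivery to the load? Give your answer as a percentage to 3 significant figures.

The source delivers εI, of which I²R reaches the load and I²r is lost; since I is common, η = R/(R+r).
η = R / (R + r) = 38.7 / (38.7 + 2.88) = 0.9307

93.1 %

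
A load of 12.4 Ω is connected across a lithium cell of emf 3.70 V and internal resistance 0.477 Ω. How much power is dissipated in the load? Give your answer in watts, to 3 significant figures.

1.02 W

Load and internal resistance form a series loop — compute the loop current, then the load power via I²R.
I = ε / (r + R) = 3.70 / (0.477 + 12.4) = 0.2873 A
P_load = I² R = (0.2873)² × 12.4 = 1.024 W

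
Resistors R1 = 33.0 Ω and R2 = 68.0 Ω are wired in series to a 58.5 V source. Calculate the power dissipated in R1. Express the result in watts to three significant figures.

Every series element carries the same I. Get I from the total resistance, then P = I² × R1.
R_total = 33.0 + 68.0 = 101.0 Ω
I = V / R_total = 58.5 / 101.0 = 0.5792 A
P_R1 = I² × R1 = (0.5792)² × 33.0 = 11.07 W

11.1 W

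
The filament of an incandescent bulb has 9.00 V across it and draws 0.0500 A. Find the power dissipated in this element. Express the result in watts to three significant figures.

Since both terminal voltage and current are stated, P = V I gives the power in one step.
P = 9.00 V × 0.05000 A = 0.4500 W

0.450 W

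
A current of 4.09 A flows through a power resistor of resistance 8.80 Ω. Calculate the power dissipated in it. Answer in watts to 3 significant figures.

Current and resistance are given, so P = I²R is the direct form.
P = (4.090 A)² × 8.80 Ω = 147.2 W

147 W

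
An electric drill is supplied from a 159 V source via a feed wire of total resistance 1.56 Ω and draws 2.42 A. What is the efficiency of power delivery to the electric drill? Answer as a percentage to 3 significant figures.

97.6 %

The feed wire carries the full 2.42 A.
P_line = I² R_line = (2.420)² × 1.56 = 9.136 W
P_source = V I = 159 × 2.420 = 384.8 W; P_load = 375.6 W
η = P_load / P_source = 375.6 / 384.8 = 0.9763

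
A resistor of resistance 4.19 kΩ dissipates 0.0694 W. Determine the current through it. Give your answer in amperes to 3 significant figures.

Rearranging the power relation for the two known quantities gives I = √(P / R).
I = √(0.0694 / 4190) = 0.004070 A

0.00407 A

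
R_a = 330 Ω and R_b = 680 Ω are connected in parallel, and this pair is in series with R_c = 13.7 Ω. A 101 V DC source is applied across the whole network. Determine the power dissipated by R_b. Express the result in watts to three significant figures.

13.3 W

Combine R_a and R_b into their parallel equivalent first, reducing the network to two series resistors.
R_p = (330×680)/(330+680) = 222.2 Ω
R_total = R_p + 13.7 = 222.2 + 13.7 = 235.9 Ω
I = V / R_total = 101 / 235.9 = 0.4282 A
Voltage across the parallel pair: V_p = I × R_p = 0.4282 × 222.2 = 95.13 V
R_b sits across V_p; its power is V_p²/R.
P_R_b = (95.13)² / 680 = 13.31 W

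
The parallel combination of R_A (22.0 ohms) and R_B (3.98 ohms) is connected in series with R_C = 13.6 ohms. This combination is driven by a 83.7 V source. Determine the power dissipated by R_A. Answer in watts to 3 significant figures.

12.6 W

Combine R_A and R_B into their parallel equivalent first, reducing the network to two series resistors.
R_p = (22.0×3.98)/(22.0+3.98) = 3.370 Ω
R_total = R_p + 13.6 = 3.370 + 13.6 = 16.97 Ω
I = V / R_total = 83.7 / 16.97 = 4.932 A
Voltage across the parallel pair: V_p = I × R_p = 4.932 × 3.370 = 16.62 V
R_A sits across V_p; its power is V_p²/R.
P_R_A = (16.62)² / 22.0 = 12.56 W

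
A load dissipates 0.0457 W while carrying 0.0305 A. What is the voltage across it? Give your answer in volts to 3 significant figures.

1.50 V

The two known quantities fix the third via V = P / I.
V = 0.0457 / 0.03050 = 1.498 V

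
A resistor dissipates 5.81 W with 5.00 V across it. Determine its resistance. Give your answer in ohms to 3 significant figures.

4.30 Ω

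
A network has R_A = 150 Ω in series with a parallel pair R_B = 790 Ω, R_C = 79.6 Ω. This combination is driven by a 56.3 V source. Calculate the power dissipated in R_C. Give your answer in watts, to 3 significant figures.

4.21 W

Reduce the parallel pair to R_p first; the network is then a simple series string.
R_p = (790×79.6)/(790+79.6) = 72.31 Ω
R_total = 150 + 72.31 = 222.3 Ω
I = V / R_total = 56.3 / 222.3 = 0.2532 A
Voltage across the parallel pair: V_p = I × R_p = 0.2532 × 72.31 = 18.31 V
With V_p across R_C, its power is V_p²/R_C.
P_R_C = (18.31)² / 79.6 = 4.213 W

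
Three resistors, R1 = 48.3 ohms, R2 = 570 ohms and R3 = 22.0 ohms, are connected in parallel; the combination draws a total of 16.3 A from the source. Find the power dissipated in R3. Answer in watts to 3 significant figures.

The branches share the same voltage, but only the total current is given — find V from the equivalent resistance first.
1/R_eq = 1/48.3 + 1/570 + 1/22.0 ⇒ R_eq = 14.72 Ω
V = I_total × R_eq = 16.30 × 14.72 = 240.0 V
P_R3 = V² / R3 = (240.0)² / 22.0 = 2618 W

2620 W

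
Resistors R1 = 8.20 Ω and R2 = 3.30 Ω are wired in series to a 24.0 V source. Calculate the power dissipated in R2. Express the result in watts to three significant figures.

14.4 W

Series elements share the same current, so find I first, then use P = I²R.
R_total = 8.20 + 3.30 = 11.50 Ω
I = V / R_total = 24.0 / 11.50 = 2.087 A
P_R2 = I² × R2 = (2.087)² × 3.30 = 14.37 W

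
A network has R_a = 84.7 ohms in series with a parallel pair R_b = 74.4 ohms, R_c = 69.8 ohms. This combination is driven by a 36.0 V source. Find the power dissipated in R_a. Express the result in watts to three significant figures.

7.53 W

Reduce the parallel pair to R_p first; the network is then a simple series string.
R_p = (74.4×69.8)/(74.4+69.8) = 36.01 Ω
R_total = 84.7 + 36.01 = 120.7 Ω
I = V / R_total = 36.0 / 120.7 = 0.2982 A
All the current flows through R_a; use P = I²R.
P_R_a = (0.2982)² × 84.7 = 7.533 W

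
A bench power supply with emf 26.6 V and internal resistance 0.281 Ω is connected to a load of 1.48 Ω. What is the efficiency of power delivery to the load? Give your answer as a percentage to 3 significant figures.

The source delivers εI, of which I²R reaches the load and I²r is lost; since I is common, η = R/(R+r).
η = R / (R + r) = 1.48 / (1.48 + 0.281) = 0.8404

84.0 %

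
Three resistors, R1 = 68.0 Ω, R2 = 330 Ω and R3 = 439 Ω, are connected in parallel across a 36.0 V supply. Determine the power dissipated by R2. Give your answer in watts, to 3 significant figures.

R2 sits directly across the source, so P = V²/R with V = 36.0 V.
P_R2 = V² / R2 = (36.0)² / 330 Ω = 3.927 W

3.93 W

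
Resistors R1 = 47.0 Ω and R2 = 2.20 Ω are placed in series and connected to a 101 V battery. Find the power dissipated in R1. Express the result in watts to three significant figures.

198 W

The current is common to all series resistors; compute it, then apply P = I²R for the target.
R_total = 47.0 + 2.20 = 49.20 Ω
I = V / R_total = 101 / 49.20 = 2.053 A
P_R1 = I² × R1 = (2.053)² × 47.0 = 198.1 W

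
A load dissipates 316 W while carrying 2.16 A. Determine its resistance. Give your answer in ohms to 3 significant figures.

67.7 Ω

Inverting the appropriate power form: R = P / I².
R = 316 / (2.160)² = 67.73 Ω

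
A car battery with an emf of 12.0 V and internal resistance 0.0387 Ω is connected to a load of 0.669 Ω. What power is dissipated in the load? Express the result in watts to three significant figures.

Load and internal resistance form a series loop — compute the loop current, then the load power via I²R.
I = ε / (r + R) = 12.0 / (0.0387 + 0.669) = 16.96 A
P_load = I² R = (16.96)² × 0.669 = 192.3 W

192 W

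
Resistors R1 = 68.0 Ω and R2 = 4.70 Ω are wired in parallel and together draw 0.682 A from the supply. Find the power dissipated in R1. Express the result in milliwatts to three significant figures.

132 mW

Only the total current is stated, so first find the parallel equivalent to get the voltage across the combination.
1/R_eq = 1/68.0 + 1/4.70 ⇒ R_eq = 4.396 Ω
V = I_total × R_eq = 0.6820 × 4.396 = 2.998 V
P_R1 = V² / R1 = (2.998)² / 68.0 = 0.1322 W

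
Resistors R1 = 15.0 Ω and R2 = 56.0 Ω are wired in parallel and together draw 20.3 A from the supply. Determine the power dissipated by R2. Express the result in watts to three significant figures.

1030 W

We need the common branch voltage; get it from I_total × R_eq, then P = V²/R for the branch.
1/R_eq = 1/15.0 + 1/56.0 ⇒ R_eq = 11.83 Ω
V = I_total × R_eq = 20.30 × 11.83 = 240.2 V
P_R2 = V² / R2 = (240.2)² / 56.0 = 1030 W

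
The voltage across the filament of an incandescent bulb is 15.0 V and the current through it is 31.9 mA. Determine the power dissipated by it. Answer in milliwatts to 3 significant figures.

478 mW

Both the voltage across and the current through the element are known, so P = V I applies directly.
P = 15.0 V × 0.03190 A = 0.4785 W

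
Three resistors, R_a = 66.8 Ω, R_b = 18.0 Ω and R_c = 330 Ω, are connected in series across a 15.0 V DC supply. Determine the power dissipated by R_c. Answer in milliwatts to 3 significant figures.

432 mW

Series elements share the same current, so find I first, then use P = I²R.
R_total = 66.8 + 18.0 + 330 = 414.8 Ω
I = V / R_total = 15.0 / 414.8 = 0.03616 A
P_R_c = I² × R_c = (0.03616)² × 330 = 0.4315 W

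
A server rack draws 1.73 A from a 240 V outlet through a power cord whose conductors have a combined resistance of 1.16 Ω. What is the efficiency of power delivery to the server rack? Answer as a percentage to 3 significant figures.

The power cord carries the full 1.73 A.
P_line = I² R_line = (1.730)² × 1.16 = 3.472 W
P_source = V I = 240 × 1.730 = 415.2 W; P_load = 411.7 W
η = P_load / P_source = 411.7 / 415.2 = 0.9916

99.2 %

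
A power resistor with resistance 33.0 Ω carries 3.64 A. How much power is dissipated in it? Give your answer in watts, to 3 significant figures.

Current and resistance are given, so P = I²R is the direct form.
P = (3.640 A)² × 33.0 Ω = 437.2 W

437 W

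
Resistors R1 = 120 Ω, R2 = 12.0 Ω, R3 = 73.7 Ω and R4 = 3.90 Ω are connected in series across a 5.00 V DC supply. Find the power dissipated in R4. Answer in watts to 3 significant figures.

Since the resistors are in series they all carry the loop current I = V/R_total; the power in any one is I²R.
R_total = 120 + 12.0 + 73.7 + 3.90 = 209.6 Ω
I = V / R_total = 5.00 / 209.6 = 0.02385 A
P_R4 = I² × R4 = (0.02385)² × 3.90 = 0.002219 W

0.00222 W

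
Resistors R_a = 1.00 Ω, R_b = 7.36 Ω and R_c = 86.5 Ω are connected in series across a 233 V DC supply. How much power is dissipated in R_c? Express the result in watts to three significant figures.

Since the resistors are in series they all carry the loop current I = V/R_total; the power in any one is I²R.
R_total = 1.00 + 7.36 + 86.5 = 94.86 Ω
I = V / R_total = 233 / 94.86 = 2.456 A
P_R_c = I² × R_c = (2.456)² × 86.5 = 521.9 W

522 W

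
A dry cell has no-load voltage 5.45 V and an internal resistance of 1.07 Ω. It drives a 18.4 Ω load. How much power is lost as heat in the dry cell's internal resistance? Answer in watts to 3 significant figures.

0.0838 W

r is in series with the load, so it carries the full circuit current — the loss in it is I²r.
I = ε / (r + R) = 5.45 / (1.07 + 18.4) = 0.2799 A
P_int = I² r = (0.2799)² × 1.07 = 0.08384 W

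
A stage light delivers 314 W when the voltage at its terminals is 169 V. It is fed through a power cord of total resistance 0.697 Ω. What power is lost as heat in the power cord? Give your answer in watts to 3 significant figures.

The power cord and load are in series, so the same current flows in both; the loss is I²R_line.
I = P / V = 314 / 169 = 1.858 A through the power cord.
P_line = I² R_line = (1.858)² × 0.697 = 2.406 W

2.41 W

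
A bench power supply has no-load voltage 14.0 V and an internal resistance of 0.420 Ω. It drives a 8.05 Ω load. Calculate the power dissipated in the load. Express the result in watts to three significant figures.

22.0 W

With r and R in series, I = ε/(r+R); the load dissipates I²R.
I = ε / (r + R) = 14.0 / (0.420 + 8.05) = 1.653 A
P_load = I² R = (1.653)² × 8.05 = 21.99 W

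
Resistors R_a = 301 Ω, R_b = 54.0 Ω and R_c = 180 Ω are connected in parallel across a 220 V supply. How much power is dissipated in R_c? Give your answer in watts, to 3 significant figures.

269 W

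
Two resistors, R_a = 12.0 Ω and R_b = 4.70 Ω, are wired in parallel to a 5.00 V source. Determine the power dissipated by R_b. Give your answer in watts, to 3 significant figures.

5.32 W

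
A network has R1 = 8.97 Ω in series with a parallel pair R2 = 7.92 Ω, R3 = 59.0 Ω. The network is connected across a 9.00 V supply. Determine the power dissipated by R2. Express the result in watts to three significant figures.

1.96 W

Reduce the parallel pair to R_p first; the network is then a simple series string.
R_p = (7.92×59.0)/(7.92+59.0) = 6.983 Ω
R_total = 8.97 + 6.983 = 15.95 Ω
I = V / R_total = 9.00 / 15.95 = 0.5642 A
Voltage across the parallel pair: V_p = I × R_p = 0.5642 × 6.983 = 3.939 V
R2 is across V_p, so use P = V²/R for that branch.
P_R2 = (3.939)² / 7.92 = 1.959 W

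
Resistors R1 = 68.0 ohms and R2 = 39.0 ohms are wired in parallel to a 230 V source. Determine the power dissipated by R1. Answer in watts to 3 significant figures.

778 W

Every branch has 230 V across it, so for R1 the power is simply V²/R.
P_R1 = V² / R1 = (230)² / 68.0 Ω = 777.9 W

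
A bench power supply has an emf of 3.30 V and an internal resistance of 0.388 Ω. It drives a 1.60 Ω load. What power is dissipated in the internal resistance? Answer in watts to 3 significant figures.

1.07 W

Internal loss is I²r, with I set by the total series resistance r+R.
I = ε / (r + R) = 3.30 / (0.388 + 1.60) = 1.660 A
P_int = I² r = (1.660)² × 0.388 = 1.069 W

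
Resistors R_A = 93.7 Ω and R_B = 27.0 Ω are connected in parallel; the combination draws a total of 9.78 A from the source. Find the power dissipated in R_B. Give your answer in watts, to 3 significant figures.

1560 W

The branches share the same voltage, but only the total current is given — find V from the equivalent resistance first.
1/R_eq = 1/93.7 + 1/27.0 ⇒ R_eq = 20.96 Ω
V = I_total × R_eq = 9.780 × 20.96 = 205.0 V
P_R_B = V² / R_B = (205.0)² / 27.0 = 1556 W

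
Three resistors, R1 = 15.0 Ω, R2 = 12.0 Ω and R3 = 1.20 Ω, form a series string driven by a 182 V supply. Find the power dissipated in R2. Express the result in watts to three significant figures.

500 W

The current is common to all series resistors; compute it, then apply P = I²R for the target.
R_total = 15.0 + 12.0 + 1.20 = 28.20 Ω
I = V / R_total = 182 / 28.20 = 6.454 A
P_R2 = I² × R2 = (6.454)² × 12.0 = 499.8 W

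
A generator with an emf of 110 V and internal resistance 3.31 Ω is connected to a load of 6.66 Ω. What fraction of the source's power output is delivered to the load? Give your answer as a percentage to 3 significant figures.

66.8 %

η = P_load/(P_load+P_int) = I²R/(I²R+I²r) = R/(R+r) — the I² cancels for series elements.
η = R / (R + r) = 6.66 / (6.66 + 3.31) = 0.6680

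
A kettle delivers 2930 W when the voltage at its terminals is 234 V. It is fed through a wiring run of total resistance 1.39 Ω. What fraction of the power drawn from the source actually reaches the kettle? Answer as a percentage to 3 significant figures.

93.1 %

I = P / V = 2930 / 234 = 12.52 A through the wiring run.
P_line = I² R_line = (12.52)² × 1.39 = 217.9 W
P_source = P_load + P_line = 2930 + 217.9 = 3148 W
η = P_load / P_source = 2930 / 3148 = 0.9308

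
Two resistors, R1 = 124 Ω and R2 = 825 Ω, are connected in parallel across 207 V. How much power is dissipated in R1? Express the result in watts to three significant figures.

346 W

Every branch has 207 V across it, so for R1 the power is simply V²/R.
P_R1 = V² / R1 = (207)² / 124 Ω = 345.6 W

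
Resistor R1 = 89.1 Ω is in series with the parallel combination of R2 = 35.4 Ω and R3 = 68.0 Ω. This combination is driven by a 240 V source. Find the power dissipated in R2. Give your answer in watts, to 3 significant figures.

69.8 W

Replace R2 and R3 with their parallel equivalent so the circuit becomes R1 in series with R_p.
R_p = (35.4×68.0)/(35.4+68.0) = 23.28 Ω
R_total = 89.1 + 23.28 = 112.4 Ω
I = V / R_total = 240 / 112.4 = 2.136 A
Voltage across the parallel pair: V_p = I × R_p = 2.136 × 23.28 = 49.72 V
With V_p across R2, its power is V_p²/R2.
P_R2 = (49.72)² / 35.4 = 69.83 W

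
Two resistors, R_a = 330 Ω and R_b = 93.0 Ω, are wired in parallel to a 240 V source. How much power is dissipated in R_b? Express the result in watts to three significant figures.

619 W

R_b sits directly across the source, so P = V²/R with V = 240 V.
P_R_b = V² / R_b = (240)² / 93.0 Ω = 619.4 W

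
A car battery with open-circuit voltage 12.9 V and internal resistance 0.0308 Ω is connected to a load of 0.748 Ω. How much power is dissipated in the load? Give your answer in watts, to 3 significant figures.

205 W

Find the circuit current first, then P = I²R for the load (series elements share I).
I = ε / (r + R) = 12.9 / (0.0308 + 0.748) = 16.56 A
P_load = I² R = (16.56)² × 0.748 = 205.2 W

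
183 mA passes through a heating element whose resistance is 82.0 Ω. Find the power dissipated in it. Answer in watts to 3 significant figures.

2.75 W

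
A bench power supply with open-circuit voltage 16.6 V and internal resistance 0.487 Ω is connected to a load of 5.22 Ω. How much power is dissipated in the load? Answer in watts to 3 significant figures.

44.2 W

With r and R in series, I = ε/(r+R); the load dissipates I²R.
I = ε / (r + R) = 16.6 / (0.487 + 5.22) = 2.909 A
P_load = I² R = (2.909)² × 5.22 = 44.16 W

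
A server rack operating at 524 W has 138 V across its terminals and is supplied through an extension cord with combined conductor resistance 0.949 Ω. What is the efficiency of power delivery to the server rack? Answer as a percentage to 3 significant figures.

97.5 %

I = P / V = 524 / 138 = 3.797 A through the extension cord.
P_line = I² R_line = (3.797)² × 0.949 = 13.68 W
P_source = P_load + P_line = 524.0 + 13.68 = 537.7 W
η = P_load / P_source = 524.0 / 537.7 = 0.9746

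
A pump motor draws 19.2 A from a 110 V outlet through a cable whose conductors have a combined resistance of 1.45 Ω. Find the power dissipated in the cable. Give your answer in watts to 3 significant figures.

Only the current and the line resistance are needed for the I²R loss.
The cable carries the full 19.2 A.
P_line = I² R_line = (19.20)² × 1.45 = 534.5 W

535 W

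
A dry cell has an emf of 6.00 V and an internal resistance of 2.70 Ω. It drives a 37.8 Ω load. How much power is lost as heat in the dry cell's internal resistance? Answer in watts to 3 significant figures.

0.0593 W

Internal loss is I²r, with I set by the total series resistance r+R.
I = ε / (r + R) = 6.00 / (2.70 + 37.8) = 0.1481 A
P_int = I² r = (0.1481)² × 2.70 = 0.05926 W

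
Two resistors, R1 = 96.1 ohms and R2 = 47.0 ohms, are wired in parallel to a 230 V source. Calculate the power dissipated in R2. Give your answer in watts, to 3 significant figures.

Parallel branches share the same voltage; P = V²/R gives the branch power in one step.
P_R2 = V² / R2 = (230)² / 47.0 Ω = 1126 W

1130 W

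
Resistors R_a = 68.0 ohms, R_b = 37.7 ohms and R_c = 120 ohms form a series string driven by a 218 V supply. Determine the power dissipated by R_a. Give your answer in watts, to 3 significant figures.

63.4 W

Every series element carries the same I. Get I from the total resistance, then P = I² × R_a.
R_total = 68.0 + 37.7 + 120 = 225.7 Ω
I = V / R_total = 218 / 225.7 = 0.9659 A
P_R_a = I² × R_a = (0.9659)² × 68.0 = 63.44 W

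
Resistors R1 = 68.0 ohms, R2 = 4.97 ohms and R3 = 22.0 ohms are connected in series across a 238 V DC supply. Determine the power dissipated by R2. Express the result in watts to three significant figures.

31.2 W

The current is common to all series resistors; compute it, then apply P = I²R for the target.
R_total = 68.0 + 4.97 + 22.0 = 94.97 Ω
I = V / R_total = 238 / 94.97 = 2.506 A
P_R2 = I² × R2 = (2.506)² × 4.97 = 31.21 W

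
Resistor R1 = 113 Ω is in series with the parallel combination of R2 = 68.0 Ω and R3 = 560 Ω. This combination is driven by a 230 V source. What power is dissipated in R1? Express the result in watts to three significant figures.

First combine the parallel branches into one equivalent R_p, then R1 + R_p is a series pair.
R_p = (68.0×560)/(68.0+560) = 60.64 Ω
R_total = 113 + 60.64 = 173.6 Ω
I = V / R_total = 230 / 173.6 = 1.325 A
R1 is in the main series path, so its power is I²R1.
P_R1 = (1.325)² × 113 = 198.3 W

198 W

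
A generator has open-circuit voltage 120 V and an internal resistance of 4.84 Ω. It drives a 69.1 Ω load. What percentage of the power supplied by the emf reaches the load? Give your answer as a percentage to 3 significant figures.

93.5 %

The source delivers εI, of which I²R reaches the load and I²r is lost; since I is common, η = R/(R+r).
η = R / (R + r) = 69.1 / (69.1 + 4.84) = 0.9345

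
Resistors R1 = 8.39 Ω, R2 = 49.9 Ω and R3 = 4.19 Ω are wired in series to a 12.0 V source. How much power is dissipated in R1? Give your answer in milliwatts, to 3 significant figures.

Series elements share the same current, so find I first, then use P = I²R.
R_total = 8.39 + 49.9 + 4.19 = 62.48 Ω
I = V / R_total = 12.0 / 62.48 = 0.1921 A
P_R1 = I² × R1 = (0.1921)² × 8.39 = 0.3095 W

309 mW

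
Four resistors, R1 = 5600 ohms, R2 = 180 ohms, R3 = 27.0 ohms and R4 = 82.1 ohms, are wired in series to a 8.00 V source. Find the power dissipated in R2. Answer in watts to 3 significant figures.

In a series string the same current flows through every resistor — find that current, then P = I²R for the one we want.
R_total = 5600 + 180 + 27.0 + 82.1 = 5889 Ω
I = V / R_total = 8.00 / 5889 = 0.001358 A
P_R2 = I² × R2 = (0.001358)² × 180 = 0.0003322 W

0.000332 W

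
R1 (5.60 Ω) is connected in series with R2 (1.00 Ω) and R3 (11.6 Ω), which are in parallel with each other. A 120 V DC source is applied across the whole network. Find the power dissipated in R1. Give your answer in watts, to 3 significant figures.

1900 W

Replace R2 and R3 with their parallel equivalent so the circuit becomes R1 in series with R_p.
R_p = (1.00×11.6)/(1.00+11.6) = 0.9206 Ω
R_total = 5.60 + 0.9206 = 6.521 Ω
I = V / R_total = 120 / 6.521 = 18.40 A
All the current flows through R1; use P = I²R.
P_R1 = (18.40)² × 5.60 = 1897 W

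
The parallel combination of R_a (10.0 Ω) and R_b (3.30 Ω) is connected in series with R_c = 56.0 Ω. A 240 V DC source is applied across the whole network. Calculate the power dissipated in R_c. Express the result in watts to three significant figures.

First find R_p for the parallel pair, then treat R_p + R_c as a series loop.
R_p = (10.0×3.30)/(10.0+3.30) = 2.481 Ω
R_total = R_p + 56.0 = 2.481 + 56.0 = 58.48 Ω
I = V / R_total = 240 / 58.48 = 4.104 A
All the supply current flows through R_c; use P = I²R_c.
P_R_c = (4.104)² × 56.0 = 943.1 W

943 W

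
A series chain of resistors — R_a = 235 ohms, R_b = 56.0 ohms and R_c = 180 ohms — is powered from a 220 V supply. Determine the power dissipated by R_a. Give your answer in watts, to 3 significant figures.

51.3 W

The current is common to all series resistors; compute it, then apply P = I²R for the target.
R_total = 235 + 56.0 + 180 = 471.0 Ω
I = V / R_total = 220 / 471.0 = 0.4671 A
P_R_a = I² × R_a = (0.4671)² × 235 = 51.27 W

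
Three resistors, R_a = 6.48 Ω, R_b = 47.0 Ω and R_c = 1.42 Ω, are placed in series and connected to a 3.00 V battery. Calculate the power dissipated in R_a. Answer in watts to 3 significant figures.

Every series element carries the same I. Get I from the total resistance, then P = I² × R_a.
R_total = 6.48 + 47.0 + 1.42 = 54.90 Ω
I = V / R_total = 3.00 / 54.90 = 0.05464 A
P_R_a = I² × R_a = (0.05464)² × 6.48 = 0.01935 W

0.0193 W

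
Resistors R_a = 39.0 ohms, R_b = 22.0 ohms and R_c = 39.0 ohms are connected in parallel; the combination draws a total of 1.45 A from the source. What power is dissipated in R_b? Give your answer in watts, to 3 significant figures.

10.2 W

Only the total current is stated, so first find the parallel equivalent to get the voltage across the combination.
1/R_eq = 1/39.0 + 1/22.0 + 1/39.0 ⇒ R_eq = 10.34 Ω
V = I_total × R_eq = 1.450 × 10.34 = 14.99 V
P_R_b = V² / R_b = (14.99)² / 22.0 = 10.21 W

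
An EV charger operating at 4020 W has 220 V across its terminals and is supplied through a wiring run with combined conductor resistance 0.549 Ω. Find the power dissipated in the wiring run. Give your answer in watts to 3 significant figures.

183 W

The wiring run is a series resistance carrying the load current; its dissipation is I²R_line.
I = P / V = 4020 / 220 = 18.27 A through the wiring run.
P_line = I² R_line = (18.27)² × 0.549 = 183.3 W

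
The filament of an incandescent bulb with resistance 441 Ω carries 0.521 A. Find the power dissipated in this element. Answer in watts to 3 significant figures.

Current and resistance are given, so P = I²R is the direct form.
P = (0.5210 A)² × 441 Ω = 119.7 W

120 W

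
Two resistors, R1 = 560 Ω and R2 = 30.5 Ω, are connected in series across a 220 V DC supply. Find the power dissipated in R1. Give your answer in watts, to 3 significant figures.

Every series element carries the same I. Get I from the total resistance, then P = I² × R1.
R_total = 560 + 30.5 = 590.5 Ω
I = V / R_total = 220 / 590.5 = 0.3726 A
P_R1 = I² × R1 = (0.3726)² × 560 = 77.73 W

77.7 W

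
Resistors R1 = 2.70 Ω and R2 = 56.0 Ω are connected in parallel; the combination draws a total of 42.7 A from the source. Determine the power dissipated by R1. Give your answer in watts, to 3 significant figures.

4480 W

We need the common branch voltage; get it from I_total × R_eq, then P = V²/R for the branch.
1/R_eq = 1/2.70 + 1/56.0 ⇒ R_eq = 2.576 Ω
V = I_total × R_eq = 42.70 × 2.576 = 110.0 V
P_R1 = V² / R1 = (110.0)² / 2.70 = 4480 W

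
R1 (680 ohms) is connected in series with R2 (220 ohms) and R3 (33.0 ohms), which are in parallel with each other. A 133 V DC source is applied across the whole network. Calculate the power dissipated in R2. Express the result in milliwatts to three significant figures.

First combine the parallel branches into one equivalent R_p, then R1 + R_p is a series pair.
R_p = (220×33.0)/(220+33.0) = 28.70 Ω
R_total = 680 + 28.70 = 708.7 Ω
I = V / R_total = 133 / 708.7 = 0.1877 A
Voltage across the parallel pair: V_p = I × R_p = 0.1877 × 28.70 = 5.385 V
R2 is across V_p, so use P = V²/R for that branch.
P_R2 = (5.385)² / 220 = 0.1318 W

132 mW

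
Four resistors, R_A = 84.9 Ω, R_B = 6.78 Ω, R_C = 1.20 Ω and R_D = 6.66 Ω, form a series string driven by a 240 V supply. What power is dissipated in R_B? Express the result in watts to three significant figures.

39.4 W

Since the resistors are in series they all carry the loop current I = V/R_total; the power in any one is I²R.
R_total = 84.9 + 6.78 + 1.20 + 6.66 = 99.54 Ω
I = V / R_total = 240 / 99.54 = 2.411 A
P_R_B = I² × R_B = (2.411)² × 6.78 = 39.41 W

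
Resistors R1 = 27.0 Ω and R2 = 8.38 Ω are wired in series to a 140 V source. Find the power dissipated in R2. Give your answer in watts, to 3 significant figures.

In a series string the same current flows through every resistor — find that current, then P = I²R for the one we want.
R_total = 27.0 + 8.38 = 35.38 Ω
I = V / R_total = 140 / 35.38 = 3.957 A
P_R2 = I² × R2 = (3.957)² × 8.38 = 131.2 W

131 W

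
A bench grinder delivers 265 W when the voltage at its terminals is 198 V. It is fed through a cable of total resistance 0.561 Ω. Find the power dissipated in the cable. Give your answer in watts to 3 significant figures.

Only the current and the line resistance are needed for the I²R loss.
I = P / V = 265 / 198 = 1.338 A through the cable.
P_line = I² R_line = (1.338)² × 0.561 = 1.005 W

1.00 W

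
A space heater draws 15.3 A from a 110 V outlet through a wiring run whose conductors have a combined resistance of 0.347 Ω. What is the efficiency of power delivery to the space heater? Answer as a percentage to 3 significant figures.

The wiring run carries the full 15.3 A.
P_line = I² R_line = (15.30)² × 0.347 = 81.23 W
P_source = V I = 110 × 15.30 = 1683 W; P_load = 1602 W
η = P_load / P_source = 1602 / 1683 = 0.9517

95.2 %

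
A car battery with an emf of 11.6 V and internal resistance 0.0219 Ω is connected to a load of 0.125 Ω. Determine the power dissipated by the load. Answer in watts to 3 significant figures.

The internal resistance and the load are in series, so the same I flows through both; get I from ε/(r+R), then I²R for the load.
I = ε / (r + R) = 11.6 / (0.0219 + 0.125) = 78.97 A
P_load = I² R = (78.97)² × 0.125 = 779.4 W

779 W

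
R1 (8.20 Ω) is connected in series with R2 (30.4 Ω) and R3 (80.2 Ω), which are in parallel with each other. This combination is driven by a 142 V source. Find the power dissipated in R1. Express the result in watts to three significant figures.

181 W

First combine the parallel branches into one equivalent R_p, then R1 + R_p is a series pair.
R_p = (30.4×80.2)/(30.4+80.2) = 22.04 Ω
R_total = 8.20 + 22.04 = 30.24 Ω
I = V / R_total = 142 / 30.24 = 4.695 A
R1 carries the full series current, so P = I²R.
P_R1 = (4.695)² × 8.20 = 180.8 W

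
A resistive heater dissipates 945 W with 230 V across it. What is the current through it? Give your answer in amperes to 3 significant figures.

4.11 A

From P = V I = I²R = V²/R, with the two given quantities we get I = P / V.
I = 945 / 230 = 4.109 A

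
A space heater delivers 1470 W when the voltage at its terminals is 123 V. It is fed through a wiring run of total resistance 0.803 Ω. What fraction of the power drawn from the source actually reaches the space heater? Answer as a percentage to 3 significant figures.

92.8 %

I = P / V = 1470 / 123 = 11.95 A through the wiring run.
P_line = I² R_line = (11.95)² × 0.803 = 114.7 W
P_source = P_load + P_line = 1470 + 114.7 = 1585 W
η = P_load / P_source = 1470 / 1585 = 0.9276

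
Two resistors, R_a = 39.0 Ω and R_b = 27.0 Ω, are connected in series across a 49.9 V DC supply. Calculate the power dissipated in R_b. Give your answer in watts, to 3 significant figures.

15.4 W

Every series element carries the same I. Get I from the total resistance, then P = I² × R_b.
R_total = 39.0 + 27.0 = 66.00 Ω
I = V / R_total = 49.9 / 66.00 = 0.7561 A
P_R_b = I² × R_b = (0.7561)² × 27.0 = 15.43 W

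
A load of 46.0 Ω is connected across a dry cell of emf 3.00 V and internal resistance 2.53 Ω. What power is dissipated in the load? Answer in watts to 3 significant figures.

With r and R in series, I = ε/(r+R); the load dissipates I²R.
I = ε / (r + R) = 3.00 / (2.53 + 46.0) = 0.06182 A
P_load = I² R = (0.06182)² × 46.0 = 0.1758 W

0.176 W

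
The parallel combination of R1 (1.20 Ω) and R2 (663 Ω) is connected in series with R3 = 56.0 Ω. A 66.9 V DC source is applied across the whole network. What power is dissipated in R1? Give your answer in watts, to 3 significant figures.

Reduce the parallel combination to a single R_p; the circuit then becomes R_p in series with the remaining resistor.
R_p = (1.20×663)/(1.20+663) = 1.198 Ω
R_total = R_p + 56.0 = 1.198 + 56.0 = 57.20 Ω
I = V / R_total = 66.9 / 57.20 = 1.170 A
Voltage across the parallel pair: V_p = I × R_p = 1.170 × 1.198 = 1.401 V
R1 has V_p across it, so P = V_p²/R1.
P_R1 = (1.401)² / 1.20 = 1.636 W

1.64 W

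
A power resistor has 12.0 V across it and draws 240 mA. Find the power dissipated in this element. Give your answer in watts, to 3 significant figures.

2.88 W

Since both terminal voltage and current are stated, P = V I gives the power in one step.
P = 12.0 V × 0.2400 A = 2.880 W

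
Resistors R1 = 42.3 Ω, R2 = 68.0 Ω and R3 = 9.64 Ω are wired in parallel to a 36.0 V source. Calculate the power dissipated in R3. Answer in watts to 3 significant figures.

134 W

R3 sits directly across the source, so P = V²/R with V = 36.0 V.
P_R3 = V² / R3 = (36.0)² / 9.64 Ω = 134.4 W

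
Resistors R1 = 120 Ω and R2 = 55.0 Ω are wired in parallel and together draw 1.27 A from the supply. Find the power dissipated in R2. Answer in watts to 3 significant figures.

Only the total current is stated, so first find the parallel equivalent to get the voltage across the combination.
1/R_eq = 1/120 + 1/55.0 ⇒ R_eq = 37.71 Ω
V = I_total × R_eq = 1.270 × 37.71 = 47.90 V
P_R2 = V² / R2 = (47.90)² / 55.0 = 41.71 W

41.7 W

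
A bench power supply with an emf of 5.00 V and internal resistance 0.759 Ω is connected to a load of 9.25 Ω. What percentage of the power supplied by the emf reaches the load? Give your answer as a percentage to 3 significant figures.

Efficiency is P_load / P_total. With a series r and R sharing the same I, P = I²R for each, so η = R/(R+r).
η = R / (R + r) = 9.25 / (9.25 + 0.759) = 0.9242

92.4 %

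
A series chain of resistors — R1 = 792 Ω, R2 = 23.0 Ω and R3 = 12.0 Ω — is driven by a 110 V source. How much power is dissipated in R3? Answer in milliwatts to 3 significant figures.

The current is common to all series resistors; compute it, then apply P = I²R for the target.
R_total = 792 + 23.0 + 12.0 = 827.0 Ω
I = V / R_total = 110 / 827.0 = 0.1330 A
P_R3 = I² × R3 = (0.1330)² × 12.0 = 0.2123 W

212 mW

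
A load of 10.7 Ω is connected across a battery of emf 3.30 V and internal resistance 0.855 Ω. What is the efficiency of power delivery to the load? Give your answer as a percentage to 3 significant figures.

92.6 %

η = P_load/(P_load+P_int) = I²R/(I²R+I²r) = R/(R+r) — the I² cancels for series elements.
η = R / (R + r) = 10.7 / (10.7 + 0.855) = 0.9260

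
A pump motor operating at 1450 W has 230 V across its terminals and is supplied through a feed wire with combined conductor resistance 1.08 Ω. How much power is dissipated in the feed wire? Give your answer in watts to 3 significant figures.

Only the current and the line resistance are needed for the I²R loss.
I = P / V = 1450 / 230 = 6.304 A through the feed wire.
P_line = I² R_line = (6.304)² × 1.08 = 42.92 W

42.9 W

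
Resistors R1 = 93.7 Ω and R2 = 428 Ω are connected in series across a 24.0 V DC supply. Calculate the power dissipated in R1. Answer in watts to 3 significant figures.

0.198 W

Since the resistors are in series they all carry the loop current I = V/R_total; the power in any one is I²R.
R_total = 93.7 + 428 = 521.7 Ω
I = V / R_total = 24.0 / 521.7 = 0.04600 A
P_R1 = I² × R1 = (0.04600)² × 93.7 = 0.1983 W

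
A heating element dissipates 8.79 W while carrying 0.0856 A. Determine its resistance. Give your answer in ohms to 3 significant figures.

1200 Ω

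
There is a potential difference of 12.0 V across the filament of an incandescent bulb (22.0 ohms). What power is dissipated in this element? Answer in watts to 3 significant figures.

6.55 W

V and R are stated; P = V²/R avoids computing the current.
P = (12.0 V)² / 22.0 Ω = 6.545 W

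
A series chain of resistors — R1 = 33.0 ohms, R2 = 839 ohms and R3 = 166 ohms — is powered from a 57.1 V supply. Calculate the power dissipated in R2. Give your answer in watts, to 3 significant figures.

In a series string the same current flows through every resistor — find that current, then P = I²R for the one we want.
R_total = 33.0 + 839 + 166 = 1038 Ω
I = V / R_total = 57.1 / 1038 = 0.05501 A
P_R2 = I² × R2 = (0.05501)² × 839 = 2.539 W

2.54 W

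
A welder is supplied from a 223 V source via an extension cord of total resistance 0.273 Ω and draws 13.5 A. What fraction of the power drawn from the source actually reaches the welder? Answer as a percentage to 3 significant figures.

The extension cord carries the full 13.5 A.
P_line = I² R_line = (13.50)² × 0.273 = 49.75 W
P_source = V I = 223 × 13.50 = 3010 W; P_load = 2961 W
η = P_load / P_source = 2961 / 3010 = 0.9835

98.3 %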